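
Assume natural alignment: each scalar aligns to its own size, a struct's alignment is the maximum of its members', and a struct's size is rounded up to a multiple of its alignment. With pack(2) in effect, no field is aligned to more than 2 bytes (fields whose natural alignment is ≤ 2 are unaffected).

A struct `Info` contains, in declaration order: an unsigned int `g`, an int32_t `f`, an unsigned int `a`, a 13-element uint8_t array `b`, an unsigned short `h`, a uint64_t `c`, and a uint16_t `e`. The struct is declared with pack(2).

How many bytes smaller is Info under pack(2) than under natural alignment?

natural layout:
  0..4  g  (4B, 4-aligned)
  4..8  f  (4B, 4-aligned)
  8..12  a  (4B, 4-aligned)
  12..25  b  (13B, 1-aligned)
  25..26  -- padding (1B)
  26..28  h  (2B, 2-aligned)
  28..32  -- padding (4B)
  32..40  c  (8B, 8-aligned)
  40..42  e  (2B, 2-aligned)
  42..48  -- tail padding (6B)
  sizeof = 48, alignof = 8
packed(2) layout:
  0..4  g  (4B, 2-aligned)
  4..8  f  (4B, 2-aligned)
  8..12  a  (4B, 2-aligned)
  12..25  b  (13B, 1-aligned)
  25..26  -- padding (1B)
  26..28  h  (2B, 2-aligned)
  28..36  c  (8B, 2-aligned)
  36..38  e  (2B, 2-aligned)
  sizeof = 38, alignof = 2
48 − 38 = 10

10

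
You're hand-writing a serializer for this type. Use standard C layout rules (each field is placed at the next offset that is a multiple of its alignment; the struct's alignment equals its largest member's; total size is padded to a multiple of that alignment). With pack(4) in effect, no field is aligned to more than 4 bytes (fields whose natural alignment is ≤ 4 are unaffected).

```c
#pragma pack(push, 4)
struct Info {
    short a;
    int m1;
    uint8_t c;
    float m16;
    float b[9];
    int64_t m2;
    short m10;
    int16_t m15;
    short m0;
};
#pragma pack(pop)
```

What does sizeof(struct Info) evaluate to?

68 bytes

a at 0 (size 2, align 2) → ends 2
pad 2 to align 4 for m1
m1 at 4 (size 4, align 4) → ends 8
c at 8 (size 1, align 1) → ends 9
pad 3 to align 4 for m16
m16 at 12 (size 4, align 4) → ends 16
b at 16 (size 36, align 4) → ends 52
m2 at 52 (size 8, align 4) → ends 60
m10 at 60 (size 2, align 2) → ends 62
m15 at 62 (size 2, align 2) → ends 64
m0 at 64 (size 2, align 2) → ends 66
tail pad 2 to reach multiple of 4
total 68 bytes, alignment 4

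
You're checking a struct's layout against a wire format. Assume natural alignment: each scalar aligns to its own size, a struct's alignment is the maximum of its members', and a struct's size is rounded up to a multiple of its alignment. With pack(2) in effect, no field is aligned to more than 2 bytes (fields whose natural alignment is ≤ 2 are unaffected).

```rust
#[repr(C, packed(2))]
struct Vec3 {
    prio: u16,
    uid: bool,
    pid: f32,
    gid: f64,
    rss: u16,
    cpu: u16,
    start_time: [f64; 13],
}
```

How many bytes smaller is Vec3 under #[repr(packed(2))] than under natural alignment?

natural layout:
  0..2  prio  (2B, 2-aligned)
  2..3  uid  (1B, 1-aligned)
  3..4  -- padding (1B)
  4..8  pid  (4B, 4-aligned)
  8..16  gid  (8B, 8-aligned)
  16..18  rss  (2B, 2-aligned)
  18..20  cpu  (2B, 2-aligned)
  20..24  -- padding (4B)
  24..128  start_time  (104B, 8-aligned)
  sizeof = 128, alignof = 8
packed(2) layout:
  0..2  prio  (2B, 2-aligned)
  2..3  uid  (1B, 1-aligned)
  3..4  -- padding (1B)
  4..8  pid  (4B, 2-aligned)
  8..16  gid  (8B, 2-aligned)
  16..18  rss  (2B, 2-aligned)
  18..20  cpu  (2B, 2-aligned)
  20..124  start_time  (104B, 2-aligned)
  sizeof = 124, alignof = 2
128 − 124 = 4

4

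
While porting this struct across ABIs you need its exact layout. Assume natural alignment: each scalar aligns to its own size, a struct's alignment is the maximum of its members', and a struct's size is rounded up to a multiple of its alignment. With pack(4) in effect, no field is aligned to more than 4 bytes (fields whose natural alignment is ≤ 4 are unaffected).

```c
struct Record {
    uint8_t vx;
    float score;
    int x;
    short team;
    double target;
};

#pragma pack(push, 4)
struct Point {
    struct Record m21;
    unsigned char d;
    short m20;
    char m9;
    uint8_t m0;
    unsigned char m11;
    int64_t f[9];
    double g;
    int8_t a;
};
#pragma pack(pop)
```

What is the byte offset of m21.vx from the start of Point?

0

Record: @0: vx [1B, align 1] → 1; +3 pad (align 4); @4: score [4B, align 4] → 8; @8: x [4B, align 4] → 12; @12: team [2B, align 2] → 14; +2 pad (align 8); @16: target [8B, align 8] → 24; size 24, align 8
@0: m21 [24B, align 4] → 24
within Record: vx at 0
0 + 0 = 0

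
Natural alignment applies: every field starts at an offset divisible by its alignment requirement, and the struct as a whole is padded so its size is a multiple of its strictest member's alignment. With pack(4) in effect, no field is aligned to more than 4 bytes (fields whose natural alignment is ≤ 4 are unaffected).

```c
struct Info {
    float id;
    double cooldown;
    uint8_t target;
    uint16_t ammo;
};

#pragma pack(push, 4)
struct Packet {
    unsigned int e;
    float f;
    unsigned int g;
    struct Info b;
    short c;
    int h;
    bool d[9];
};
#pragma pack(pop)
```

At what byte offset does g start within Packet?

Info: @0: id [4B, align 4] → 4; +4 pad (align 8); @8: cooldown [8B, align 8] → 16; @16: target [1B, align 1] → 17; +1 pad (align 2); @18: ammo [2B, align 2] → 20; +4 tail pad (align 8); size 24, align 8
@0: e [4B, align 4] → 4
@4: f [4B, align 4] → 8
@8: g [4B, align 4] → 12

8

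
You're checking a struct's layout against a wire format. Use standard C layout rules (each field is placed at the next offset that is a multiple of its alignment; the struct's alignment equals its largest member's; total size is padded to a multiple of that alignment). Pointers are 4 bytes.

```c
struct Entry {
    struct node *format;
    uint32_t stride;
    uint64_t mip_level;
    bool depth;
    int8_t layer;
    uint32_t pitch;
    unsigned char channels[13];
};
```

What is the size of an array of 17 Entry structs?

680

@0: format [4B, align 4] → 4
@4: stride [4B, align 4] → 8
@8: mip_level [8B, align 8] → 16
@16: depth [1B, align 1] → 17
@17: layer [1B, align 1] → 18
+2 pad (align 4)
@20: pitch [4B, align 4] → 24
@24: channels [13B, align 1] → 37
+3 tail pad (align 8)
size 40, align 8
array of 17: 17 × 40 = 680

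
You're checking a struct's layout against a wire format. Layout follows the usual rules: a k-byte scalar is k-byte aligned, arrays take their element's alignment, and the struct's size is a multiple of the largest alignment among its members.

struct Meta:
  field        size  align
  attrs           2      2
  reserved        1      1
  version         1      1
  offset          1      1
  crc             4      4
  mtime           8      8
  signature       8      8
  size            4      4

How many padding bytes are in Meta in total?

@0: attrs [2B, align 2] → 2
@2: reserved [1B, align 1] → 3
@3: version [1B, align 1] → 4
@4: offset [1B, align 1] → 5
+3 pad (align 4)
@8: crc [4B, align 4] → 12
+4 pad (align 8)
@16: mtime [8B, align 8] → 24
@24: signature [8B, align 8] → 32
@32: size [4B, align 4] → 36
+4 tail pad (align 8)
size 40, align 8
data bytes 29, size 40 → padding 11

11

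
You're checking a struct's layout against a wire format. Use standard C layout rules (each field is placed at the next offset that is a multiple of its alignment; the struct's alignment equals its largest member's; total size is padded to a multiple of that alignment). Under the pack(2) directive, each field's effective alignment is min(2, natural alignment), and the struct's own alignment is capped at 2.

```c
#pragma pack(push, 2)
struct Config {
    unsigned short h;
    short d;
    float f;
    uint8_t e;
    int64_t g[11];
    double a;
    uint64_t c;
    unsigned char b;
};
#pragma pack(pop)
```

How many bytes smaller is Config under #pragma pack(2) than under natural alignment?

12

natural layout:
  @0: h [2B, align 2] → 2
  @2: d [2B, align 2] → 4
  @4: f [4B, align 4] → 8
  @8: e [1B, align 1] → 9
  +7 pad (align 8)
  @16: g [88B, align 8] → 104
  @104: a [8B, align 8] → 112
  @112: c [8B, align 8] → 120
  @120: b [1B, align 1] → 121
  +7 tail pad (align 8)
  size 128, align 8
packed(2) layout:
  @0: h [2B, align 2] → 2
  @2: d [2B, align 2] → 4
  @4: f [4B, align 2] → 8
  @8: e [1B, align 1] → 9
  +1 pad (align 2)
  @10: g [88B, align 2] → 98
  @98: a [8B, align 2] → 106
  @106: c [8B, align 2] → 114
  @114: b [1B, align 1] → 115
  +1 tail pad (align 2)
  size 116, align 2
128 − 116 = 12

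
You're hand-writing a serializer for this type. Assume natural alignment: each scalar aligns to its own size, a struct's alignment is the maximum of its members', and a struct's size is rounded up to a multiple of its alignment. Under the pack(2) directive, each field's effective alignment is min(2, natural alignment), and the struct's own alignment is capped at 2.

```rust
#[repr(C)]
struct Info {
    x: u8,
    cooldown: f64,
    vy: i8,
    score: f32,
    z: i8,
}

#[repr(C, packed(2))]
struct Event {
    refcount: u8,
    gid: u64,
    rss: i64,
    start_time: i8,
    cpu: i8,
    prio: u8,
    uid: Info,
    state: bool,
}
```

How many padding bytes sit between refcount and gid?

1

Info: @0: x [1B, align 1] → 1; +7 pad (align 8); @8: cooldown [8B, align 8] → 16; @16: vy [1B, align 1] → 17; +3 pad (align 4); @20: score [4B, align 4] → 24; @24: z [1B, align 1] → 25; +7 tail pad (align 8); size 32, align 8
@0: refcount [1B, align 1] → 1
+1 pad (align 2)
@2: gid [8B, align 2] → 10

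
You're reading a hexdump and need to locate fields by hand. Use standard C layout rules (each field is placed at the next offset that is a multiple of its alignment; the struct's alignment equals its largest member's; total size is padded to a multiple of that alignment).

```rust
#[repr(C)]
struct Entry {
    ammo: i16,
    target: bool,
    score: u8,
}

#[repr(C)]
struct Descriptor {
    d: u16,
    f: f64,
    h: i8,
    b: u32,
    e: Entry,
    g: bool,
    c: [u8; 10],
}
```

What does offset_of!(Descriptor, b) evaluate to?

20

Entry: ammo at 0 (size 2, align 2) → ends 2; target at 2 (size 1, align 1) → ends 3; score at 3 (size 1, align 1) → ends 4; total 4 bytes, alignment 2
d at 0 (size 2, align 2) → ends 2
pad 6 to align 8 for f
f at 8 (size 8, align 8) → ends 16
h at 16 (size 1, align 1) → ends 17
pad 3 to align 4 for b
b at 20 (size 4, align 4) → ends 24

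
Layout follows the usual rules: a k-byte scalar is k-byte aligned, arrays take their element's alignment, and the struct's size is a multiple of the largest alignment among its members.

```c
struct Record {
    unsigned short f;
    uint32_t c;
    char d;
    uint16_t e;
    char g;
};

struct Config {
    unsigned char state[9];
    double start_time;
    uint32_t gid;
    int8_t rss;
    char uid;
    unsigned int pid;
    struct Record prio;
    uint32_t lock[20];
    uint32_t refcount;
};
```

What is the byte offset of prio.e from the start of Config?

46

Record: 0..2  f  (2B, 2-aligned); 2..4  -- padding (2B); 4..8  c  (4B, 4-aligned); 8..9  d  (1B, 1-aligned); 9..10  -- padding (1B); 10..12  e  (2B, 2-aligned); 12..13  g  (1B, 1-aligned); 13..16  -- tail padding (3B); sizeof = 16, alignof = 4
0..9  state  (9B, 1-aligned)
9..16  -- padding (7B)
16..24  start_time  (8B, 8-aligned)
24..28  gid  (4B, 4-aligned)
28..29  rss  (1B, 1-aligned)
29..30  uid  (1B, 1-aligned)
30..32  -- padding (2B)
32..36  pid  (4B, 4-aligned)
36..52  prio  (16B, 4-aligned)
within Record: e at 10
36 + 10 = 46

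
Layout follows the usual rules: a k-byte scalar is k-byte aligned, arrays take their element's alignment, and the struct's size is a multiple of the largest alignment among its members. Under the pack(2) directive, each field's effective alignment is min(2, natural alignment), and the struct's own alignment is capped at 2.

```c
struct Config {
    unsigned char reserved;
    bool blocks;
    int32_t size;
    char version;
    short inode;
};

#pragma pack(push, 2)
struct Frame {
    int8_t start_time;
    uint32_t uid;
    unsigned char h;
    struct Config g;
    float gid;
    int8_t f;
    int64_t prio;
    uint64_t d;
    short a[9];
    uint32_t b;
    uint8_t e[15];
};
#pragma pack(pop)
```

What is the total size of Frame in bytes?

80

Config: @0: reserved [1B, align 1] → 1; @1: blocks [1B, align 1] → 2; +2 pad (align 4); @4: size [4B, align 4] → 8; @8: version [1B, align 1] → 9; +1 pad (align 2); @10: inode [2B, align 2] → 12; size 12, align 4
@0: start_time [1B, align 1] → 1
+1 pad (align 2)
@2: uid [4B, align 2] → 6
@6: h [1B, align 1] → 7
+1 pad (align 2)
@8: g [12B, align 2] → 20
@20: gid [4B, align 2] → 24
@24: f [1B, align 1] → 25
+1 pad (align 2)
@26: prio [8B, align 2] → 34
@34: d [8B, align 2] → 42
@42: a [18B, align 2] → 60
@60: b [4B, align 2] → 64
@64: e [15B, align 1] → 79
+1 tail pad (align 2)
size 80, align 2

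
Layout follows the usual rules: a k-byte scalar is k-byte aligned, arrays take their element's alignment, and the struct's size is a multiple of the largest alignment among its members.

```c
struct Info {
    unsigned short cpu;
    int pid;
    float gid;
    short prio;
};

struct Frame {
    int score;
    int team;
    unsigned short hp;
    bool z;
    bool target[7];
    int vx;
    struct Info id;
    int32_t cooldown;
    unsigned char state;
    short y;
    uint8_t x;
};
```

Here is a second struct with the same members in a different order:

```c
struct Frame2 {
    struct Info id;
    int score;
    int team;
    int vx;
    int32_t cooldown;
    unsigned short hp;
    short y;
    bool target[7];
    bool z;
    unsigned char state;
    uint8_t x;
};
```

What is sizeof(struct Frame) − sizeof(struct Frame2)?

4

Info: cpu at 0 (size 2, align 2) → ends 2; pad 2 to align 4 for pid; pid at 4 (size 4, align 4) → ends 8; gid at 8 (size 4, align 4) → ends 12; prio at 12 (size 2, align 2) → ends 14; tail pad 2 to reach multiple of 4; total 16 bytes, alignment 4
score at 0 (size 4, align 4) → ends 4
team at 4 (size 4, align 4) → ends 8
hp at 8 (size 2, align 2) → ends 10
z at 10 (size 1, align 1) → ends 11
target at 11 (size 7, align 1) → ends 18
pad 2 to align 4 for vx
vx at 20 (size 4, align 4) → ends 24
id at 24 (size 16, align 4) → ends 40
cooldown at 40 (size 4, align 4) → ends 44
state at 44 (size 1, align 1) → ends 45
pad 1 to align 2 for y
y at 46 (size 2, align 2) → ends 48
x at 48 (size 1, align 1) → ends 49
tail pad 3 to reach multiple of 4
total 52 bytes, alignment 4
— Frame2 —
id at 0 (size 16, align 4) → ends 16
score at 16 (size 4, align 4) → ends 20
team at 20 (size 4, align 4) → ends 24
vx at 24 (size 4, align 4) → ends 28
cooldown at 28 (size 4, align 4) → ends 32
hp at 32 (size 2, align 2) → ends 34
y at 34 (size 2, align 2) → ends 36
target at 36 (size 7, align 1) → ends 43
z at 43 (size 1, align 1) → ends 44
state at 44 (size 1, align 1) → ends 45
x at 45 (size 1, align 1) → ends 46
tail pad 2 to reach multiple of 4
total 48 bytes, alignment 4
52 − 48 = 4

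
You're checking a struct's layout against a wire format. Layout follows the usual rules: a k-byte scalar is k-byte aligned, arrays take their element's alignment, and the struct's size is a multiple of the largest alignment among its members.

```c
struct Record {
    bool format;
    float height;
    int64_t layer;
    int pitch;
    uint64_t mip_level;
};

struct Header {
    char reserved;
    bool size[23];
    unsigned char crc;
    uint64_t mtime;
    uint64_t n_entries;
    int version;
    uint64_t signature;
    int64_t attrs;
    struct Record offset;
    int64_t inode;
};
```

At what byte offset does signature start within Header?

Record: format at 0 (size 1, align 1) → ends 1; pad 3 to align 4 for height; height at 4 (size 4, align 4) → ends 8; layer at 8 (size 8, align 8) → ends 16; pitch at 16 (size 4, align 4) → ends 20; pad 4 to align 8 for mip_level; mip_level at 24 (size 8, align 8) → ends 32; total 32 bytes, alignment 8
reserved at 0 (size 1, align 1) → ends 1
size at 1 (size 23, align 1) → ends 24
crc at 24 (size 1, align 1) → ends 25
pad 7 to align 8 for mtime
mtime at 32 (size 8, align 8) → ends 40
n_entries at 40 (size 8, align 8) → ends 48
version at 48 (size 4, align 4) → ends 52
pad 4 to align 8 for signature
signature at 56 (size 8, align 8) → ends 64

56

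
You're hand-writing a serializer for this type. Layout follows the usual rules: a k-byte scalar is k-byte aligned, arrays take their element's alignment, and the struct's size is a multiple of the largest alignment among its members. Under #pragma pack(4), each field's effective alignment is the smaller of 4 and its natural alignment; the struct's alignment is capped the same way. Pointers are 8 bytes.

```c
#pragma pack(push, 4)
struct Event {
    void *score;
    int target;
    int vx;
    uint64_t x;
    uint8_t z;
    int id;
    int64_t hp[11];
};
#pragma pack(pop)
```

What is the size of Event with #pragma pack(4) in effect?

120

@0: score [8B, align 4] → 8
@8: target [4B, align 4] → 12
@12: vx [4B, align 4] → 16
@16: x [8B, align 4] → 24
@24: z [1B, align 1] → 25
+3 pad (align 4)
@28: id [4B, align 4] → 32
@32: hp [88B, align 4] → 120
size 120, align 4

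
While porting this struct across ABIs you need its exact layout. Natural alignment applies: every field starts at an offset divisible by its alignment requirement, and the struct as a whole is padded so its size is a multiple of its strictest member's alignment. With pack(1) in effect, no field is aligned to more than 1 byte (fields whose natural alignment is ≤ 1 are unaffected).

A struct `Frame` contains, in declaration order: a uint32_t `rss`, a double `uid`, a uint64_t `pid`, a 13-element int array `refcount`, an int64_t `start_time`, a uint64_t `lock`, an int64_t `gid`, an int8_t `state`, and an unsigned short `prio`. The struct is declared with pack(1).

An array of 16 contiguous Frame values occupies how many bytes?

0..4  rss  (4B, 1-aligned)
4..12  uid  (8B, 1-aligned)
12..20  pid  (8B, 1-aligned)
20..72  refcount  (52B, 1-aligned)
72..80  start_time  (8B, 1-aligned)
80..88  lock  (8B, 1-aligned)
88..96  gid  (8B, 1-aligned)
96..97  state  (1B, 1-aligned)
97..99  prio  (2B, 1-aligned)
sizeof = 99, alignof = 1
array of 16: 16 × 99 = 1584

1584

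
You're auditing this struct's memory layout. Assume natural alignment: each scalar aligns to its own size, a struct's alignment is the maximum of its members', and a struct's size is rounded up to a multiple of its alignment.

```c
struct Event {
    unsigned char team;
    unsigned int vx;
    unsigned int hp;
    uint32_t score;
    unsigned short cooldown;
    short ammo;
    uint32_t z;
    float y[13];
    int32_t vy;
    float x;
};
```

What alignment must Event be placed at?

4

member alignments: team=1, vx=4, hp=4, score=4, cooldown=2, ammo=2, z=4, y=4, vy=4, x=4
max = 4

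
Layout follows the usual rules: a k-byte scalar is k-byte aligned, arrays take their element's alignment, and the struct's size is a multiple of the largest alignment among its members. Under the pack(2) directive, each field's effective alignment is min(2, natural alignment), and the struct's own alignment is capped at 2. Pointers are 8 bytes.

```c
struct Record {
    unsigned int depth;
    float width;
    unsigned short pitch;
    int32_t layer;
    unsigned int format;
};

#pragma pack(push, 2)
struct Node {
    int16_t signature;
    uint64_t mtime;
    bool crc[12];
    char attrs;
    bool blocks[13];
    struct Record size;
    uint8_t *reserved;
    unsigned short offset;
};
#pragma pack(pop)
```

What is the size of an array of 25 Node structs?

Record: @0: depth [4B, align 4] → 4; @4: width [4B, align 4] → 8; @8: pitch [2B, align 2] → 10; +2 pad (align 4); @12: layer [4B, align 4] → 16; @16: format [4B, align 4] → 20; size 20, align 4
@0: signature [2B, align 2] → 2
@2: mtime [8B, align 2] → 10
@10: crc [12B, align 1] → 22
@22: attrs [1B, align 1] → 23
@23: blocks [13B, align 1] → 36
@36: size [20B, align 2] → 56
@56: reserved [8B, align 2] → 64
@64: offset [2B, align 2] → 66
size 66, align 2
array of 25: 25 × 66 = 1650

1650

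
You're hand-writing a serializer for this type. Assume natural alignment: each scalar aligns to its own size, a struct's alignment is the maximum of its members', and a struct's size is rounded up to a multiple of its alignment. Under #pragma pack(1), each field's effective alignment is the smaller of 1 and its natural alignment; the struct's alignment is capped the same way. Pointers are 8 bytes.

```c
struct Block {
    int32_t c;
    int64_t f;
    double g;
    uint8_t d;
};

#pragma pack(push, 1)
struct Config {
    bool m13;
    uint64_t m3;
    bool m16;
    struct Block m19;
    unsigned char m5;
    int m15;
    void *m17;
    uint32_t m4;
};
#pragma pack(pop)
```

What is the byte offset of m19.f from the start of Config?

18

Block: 0..4  c  (4B, 4-aligned); 4..8  -- padding (4B); 8..16  f  (8B, 8-aligned); 16..24  g  (8B, 8-aligned); 24..25  d  (1B, 1-aligned); 25..32  -- tail padding (7B); sizeof = 32, alignof = 8
0..1  m13  (1B, 1-aligned)
1..9  m3  (8B, 1-aligned)
9..10  m16  (1B, 1-aligned)
10..42  m19  (32B, 1-aligned)
within Block: f at 8
10 + 8 = 18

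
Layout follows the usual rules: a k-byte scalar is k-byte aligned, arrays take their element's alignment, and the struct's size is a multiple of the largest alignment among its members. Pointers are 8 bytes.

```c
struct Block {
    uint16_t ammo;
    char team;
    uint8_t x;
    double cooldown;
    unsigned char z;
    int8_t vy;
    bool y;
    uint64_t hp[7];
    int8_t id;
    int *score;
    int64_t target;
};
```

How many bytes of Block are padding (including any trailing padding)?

0..2  ammo  (2B, 2-aligned)
2..3  team  (1B, 1-aligned)
3..4  x  (1B, 1-aligned)
4..8  -- padding (4B)
8..16  cooldown  (8B, 8-aligned)
16..17  z  (1B, 1-aligned)
17..18  vy  (1B, 1-aligned)
18..19  y  (1B, 1-aligned)
19..24  -- padding (5B)
24..80  hp  (56B, 8-aligned)
80..81  id  (1B, 1-aligned)
81..88  -- padding (7B)
88..96  score  (8B, 8-aligned)
96..104  target  (8B, 8-aligned)
sizeof = 104, alignof = 8
data bytes 88, size 104 → padding 16

16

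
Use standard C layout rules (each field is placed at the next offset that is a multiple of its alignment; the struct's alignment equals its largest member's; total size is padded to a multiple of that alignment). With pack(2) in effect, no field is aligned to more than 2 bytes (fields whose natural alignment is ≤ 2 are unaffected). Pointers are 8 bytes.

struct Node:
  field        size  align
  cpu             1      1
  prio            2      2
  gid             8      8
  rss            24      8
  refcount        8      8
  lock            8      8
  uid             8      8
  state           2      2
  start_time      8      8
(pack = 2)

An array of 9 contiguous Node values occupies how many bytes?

cpu at 0 (size 1, align 1) → ends 1
pad 1 to align 2 for prio
prio at 2 (size 2, align 2) → ends 4
gid at 4 (size 8, align 2) → ends 12
rss at 12 (size 24, align 2) → ends 36
refcount at 36 (size 8, align 2) → ends 44
lock at 44 (size 8, align 2) → ends 52
uid at 52 (size 8, align 2) → ends 60
state at 60 (size 2, align 2) → ends 62
start_time at 62 (size 8, align 2) → ends 70
total 70 bytes, alignment 2
array of 9: 9 × 70 = 630

630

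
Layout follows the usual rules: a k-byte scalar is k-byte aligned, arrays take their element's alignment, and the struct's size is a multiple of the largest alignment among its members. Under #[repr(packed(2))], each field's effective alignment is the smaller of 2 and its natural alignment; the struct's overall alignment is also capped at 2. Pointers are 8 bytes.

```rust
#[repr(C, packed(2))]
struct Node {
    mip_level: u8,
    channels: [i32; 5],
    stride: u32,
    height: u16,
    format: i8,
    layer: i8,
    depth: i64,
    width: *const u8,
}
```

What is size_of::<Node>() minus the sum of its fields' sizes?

1

0..1  mip_level  (1B, 1-aligned)
1..2  -- padding (1B)
2..22  channels  (20B, 2-aligned)
22..26  stride  (4B, 2-aligned)
26..28  height  (2B, 2-aligned)
28..29  format  (1B, 1-aligned)
29..30  layer  (1B, 1-aligned)
30..38  depth  (8B, 2-aligned)
38..46  width  (8B, 2-aligned)
sizeof = 46, alignof = 2
data bytes 45, size 46 → padding 1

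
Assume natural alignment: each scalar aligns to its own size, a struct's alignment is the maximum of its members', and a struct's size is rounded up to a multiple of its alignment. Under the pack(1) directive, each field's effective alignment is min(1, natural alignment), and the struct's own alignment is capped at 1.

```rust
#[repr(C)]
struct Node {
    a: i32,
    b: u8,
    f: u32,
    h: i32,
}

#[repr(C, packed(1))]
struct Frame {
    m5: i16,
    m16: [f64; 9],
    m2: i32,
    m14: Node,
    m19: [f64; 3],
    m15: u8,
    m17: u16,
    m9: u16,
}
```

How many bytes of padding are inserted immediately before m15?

Node: a at 0 (size 4, align 4) → ends 4; b at 4 (size 1, align 1) → ends 5; pad 3 to align 4 for f; f at 8 (size 4, align 4) → ends 12; h at 12 (size 4, align 4) → ends 16; total 16 bytes, alignment 4
m5 at 0 (size 2, align 1) → ends 2
m16 at 2 (size 72, align 1) → ends 74
m2 at 74 (size 4, align 1) → ends 78
m14 at 78 (size 16, align 1) → ends 94
m19 at 94 (size 24, align 1) → ends 118
m15 at 118 (size 1, align 1) → ends 119

0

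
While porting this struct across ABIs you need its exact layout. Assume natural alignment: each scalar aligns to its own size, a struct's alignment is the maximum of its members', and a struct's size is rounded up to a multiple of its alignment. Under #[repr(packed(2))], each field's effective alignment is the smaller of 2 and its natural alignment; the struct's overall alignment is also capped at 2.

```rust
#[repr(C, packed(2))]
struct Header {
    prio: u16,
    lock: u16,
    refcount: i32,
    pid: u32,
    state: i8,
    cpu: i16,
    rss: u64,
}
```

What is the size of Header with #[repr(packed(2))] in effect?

24

prio at 0 (size 2, align 2) → ends 2
lock at 2 (size 2, align 2) → ends 4
refcount at 4 (size 4, align 2) → ends 8
pid at 8 (size 4, align 2) → ends 12
state at 12 (size 1, align 1) → ends 13
pad 1 to align 2 for cpu
cpu at 14 (size 2, align 2) → ends 16
rss at 16 (size 8, align 2) → ends 24
total 24 bytes, alignment 2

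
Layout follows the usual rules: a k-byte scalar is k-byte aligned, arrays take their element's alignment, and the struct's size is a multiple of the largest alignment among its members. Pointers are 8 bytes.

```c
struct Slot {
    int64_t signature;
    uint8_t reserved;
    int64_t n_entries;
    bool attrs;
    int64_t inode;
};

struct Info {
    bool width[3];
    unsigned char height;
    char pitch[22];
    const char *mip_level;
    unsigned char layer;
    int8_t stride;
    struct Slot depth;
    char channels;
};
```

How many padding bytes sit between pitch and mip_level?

6

Slot: @0: signature [8B, align 8] → 8; @8: reserved [1B, align 1] → 9; +7 pad (align 8); @16: n_entries [8B, align 8] → 24; @24: attrs [1B, align 1] → 25; +7 pad (align 8); @32: inode [8B, align 8] → 40; size 40, align 8
@0: width [3B, align 1] → 3
@3: height [1B, align 1] → 4
@4: pitch [22B, align 1] → 26
+6 pad (align 8)
@32: mip_level [8B, align 8] → 40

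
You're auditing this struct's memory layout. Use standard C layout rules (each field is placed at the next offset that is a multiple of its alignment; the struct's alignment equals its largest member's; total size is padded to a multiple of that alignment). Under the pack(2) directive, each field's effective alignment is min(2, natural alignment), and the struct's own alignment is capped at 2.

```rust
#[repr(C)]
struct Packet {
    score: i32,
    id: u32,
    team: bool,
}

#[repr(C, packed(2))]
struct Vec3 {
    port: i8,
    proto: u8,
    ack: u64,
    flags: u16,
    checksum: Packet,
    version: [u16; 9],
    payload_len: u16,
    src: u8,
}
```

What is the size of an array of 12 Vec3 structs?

552

Packet: @0: score [4B, align 4] → 4; @4: id [4B, align 4] → 8; @8: team [1B, align 1] → 9; +3 tail pad (align 4); size 12, align 4
@0: port [1B, align 1] → 1
@1: proto [1B, align 1] → 2
@2: ack [8B, align 2] → 10
@10: flags [2B, align 2] → 12
@12: checksum [12B, align 2] → 24
@24: version [18B, align 2] → 42
@42: payload_len [2B, align 2] → 44
@44: src [1B, align 1] → 45
+1 tail pad (align 2)
size 46, align 2
array of 12: 12 × 46 = 552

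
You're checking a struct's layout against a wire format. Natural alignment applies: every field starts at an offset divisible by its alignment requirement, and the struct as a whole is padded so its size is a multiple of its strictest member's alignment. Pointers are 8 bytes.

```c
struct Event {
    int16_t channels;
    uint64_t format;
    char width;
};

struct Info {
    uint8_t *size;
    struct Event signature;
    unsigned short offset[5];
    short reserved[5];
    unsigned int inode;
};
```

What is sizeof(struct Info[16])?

Event: @0: channels [2B, align 2] → 2; +6 pad (align 8); @8: format [8B, align 8] → 16; @16: width [1B, align 1] → 17; +7 tail pad (align 8); size 24, align 8
@0: size [8B, align 8] → 8
@8: signature [24B, align 8] → 32
@32: offset [10B, align 2] → 42
@42: reserved [10B, align 2] → 52
@52: inode [4B, align 4] → 56
size 56, align 8
array of 16: 16 × 56 = 896

896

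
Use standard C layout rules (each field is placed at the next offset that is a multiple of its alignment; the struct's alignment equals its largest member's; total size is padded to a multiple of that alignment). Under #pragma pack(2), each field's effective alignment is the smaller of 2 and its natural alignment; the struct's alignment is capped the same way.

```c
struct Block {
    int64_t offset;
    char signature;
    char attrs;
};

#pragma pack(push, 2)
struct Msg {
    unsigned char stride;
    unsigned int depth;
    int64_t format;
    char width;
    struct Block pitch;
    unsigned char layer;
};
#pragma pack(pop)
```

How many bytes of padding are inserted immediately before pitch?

1

Block: offset at 0 (size 8, align 8) → ends 8; signature at 8 (size 1, align 1) → ends 9; attrs at 9 (size 1, align 1) → ends 10; tail pad 6 to reach multiple of 8; total 16 bytes, alignment 8
stride at 0 (size 1, align 1) → ends 1
pad 1 to align 2 for depth
depth at 2 (size 4, align 2) → ends 6
format at 6 (size 8, align 2) → ends 14
width at 14 (size 1, align 1) → ends 15
pad 1 to align 2 for pitch
pitch at 16 (size 16, align 2) → ends 32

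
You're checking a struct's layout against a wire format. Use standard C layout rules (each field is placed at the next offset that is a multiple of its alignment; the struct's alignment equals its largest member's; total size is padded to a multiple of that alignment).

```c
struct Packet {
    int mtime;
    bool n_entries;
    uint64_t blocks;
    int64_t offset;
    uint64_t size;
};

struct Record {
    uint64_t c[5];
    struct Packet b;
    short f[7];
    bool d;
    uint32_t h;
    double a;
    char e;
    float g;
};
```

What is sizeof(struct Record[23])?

Packet: mtime at 0 (size 4, align 4) → ends 4; n_entries at 4 (size 1, align 1) → ends 5; pad 3 to align 8 for blocks; blocks at 8 (size 8, align 8) → ends 16; offset at 16 (size 8, align 8) → ends 24; size at 24 (size 8, align 8) → ends 32; total 32 bytes, alignment 8
c at 0 (size 40, align 8) → ends 40
b at 40 (size 32, align 8) → ends 72
f at 72 (size 14, align 2) → ends 86
d at 86 (size 1, align 1) → ends 87
pad 1 to align 4 for h
h at 88 (size 4, align 4) → ends 92
pad 4 to align 8 for a
a at 96 (size 8, align 8) → ends 104
e at 104 (size 1, align 1) → ends 105
pad 3 to align 4 for g
g at 108 (size 4, align 4) → ends 112
total 112 bytes, alignment 8
array of 23: 23 × 112 = 2576

2576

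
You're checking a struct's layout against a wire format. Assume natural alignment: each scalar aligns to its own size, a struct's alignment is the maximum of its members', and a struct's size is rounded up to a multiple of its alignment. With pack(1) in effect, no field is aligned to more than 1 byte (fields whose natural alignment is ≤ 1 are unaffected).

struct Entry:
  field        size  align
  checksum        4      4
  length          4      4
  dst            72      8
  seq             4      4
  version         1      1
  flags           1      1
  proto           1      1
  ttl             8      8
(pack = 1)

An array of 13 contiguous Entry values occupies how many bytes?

1235

0..4  checksum  (4B, 1-aligned)
4..8  length  (4B, 1-aligned)
8..80  dst  (72B, 1-aligned)
80..84  seq  (4B, 1-aligned)
84..85  version  (1B, 1-aligned)
85..86  flags  (1B, 1-aligned)
86..87  proto  (1B, 1-aligned)
87..95  ttl  (8B, 1-aligned)
sizeof = 95, alignof = 1
array of 13: 13 × 95 = 1235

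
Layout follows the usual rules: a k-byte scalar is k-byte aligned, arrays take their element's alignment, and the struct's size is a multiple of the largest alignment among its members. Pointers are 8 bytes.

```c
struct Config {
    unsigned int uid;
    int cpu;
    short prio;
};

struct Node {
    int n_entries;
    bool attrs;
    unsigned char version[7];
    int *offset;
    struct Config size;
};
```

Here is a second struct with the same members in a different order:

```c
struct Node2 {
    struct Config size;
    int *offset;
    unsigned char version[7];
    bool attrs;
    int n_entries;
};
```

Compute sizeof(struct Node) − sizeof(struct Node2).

0

Config: 0..4  uid  (4B, 4-aligned); 4..8  cpu  (4B, 4-aligned); 8..10  prio  (2B, 2-aligned); 10..12  -- tail padding (2B); sizeof = 12, alignof = 4
0..4  n_entries  (4B, 4-aligned)
4..5  attrs  (1B, 1-aligned)
5..12  version  (7B, 1-aligned)
12..16  -- padding (4B)
16..24  offset  (8B, 8-aligned)
24..36  size  (12B, 4-aligned)
36..40  -- tail padding (4B)
sizeof = 40, alignof = 8
— Node2 —
0..12  size  (12B, 4-aligned)
12..16  -- padding (4B)
16..24  offset  (8B, 8-aligned)
24..31  version  (7B, 1-aligned)
31..32  attrs  (1B, 1-aligned)
32..36  n_entries  (4B, 4-aligned)
36..40  -- tail padding (4B)
sizeof = 40, alignof = 8
40 − 40 = 0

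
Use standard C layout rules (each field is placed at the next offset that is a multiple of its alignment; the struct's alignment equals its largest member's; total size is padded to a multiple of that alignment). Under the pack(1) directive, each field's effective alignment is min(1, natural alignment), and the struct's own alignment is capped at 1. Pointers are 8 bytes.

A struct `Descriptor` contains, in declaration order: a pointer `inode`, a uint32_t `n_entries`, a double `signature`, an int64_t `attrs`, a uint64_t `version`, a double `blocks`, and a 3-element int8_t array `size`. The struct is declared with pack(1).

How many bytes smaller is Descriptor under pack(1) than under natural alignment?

9

natural layout:
  0..8  inode  (8B, 8-aligned)
  8..12  n_entries  (4B, 4-aligned)
  12..16  -- padding (4B)
  16..24  signature  (8B, 8-aligned)
  24..32  attrs  (8B, 8-aligned)
  32..40  version  (8B, 8-aligned)
  40..48  blocks  (8B, 8-aligned)
  48..51  size  (3B, 1-aligned)
  51..56  -- tail padding (5B)
  sizeof = 56, alignof = 8
packed(1) layout:
  0..8  inode  (8B, 1-aligned)
  8..12  n_entries  (4B, 1-aligned)
  12..20  signature  (8B, 1-aligned)
  20..28  attrs  (8B, 1-aligned)
  28..36  version  (8B, 1-aligned)
  36..44  blocks  (8B, 1-aligned)
  44..47  size  (3B, 1-aligned)
  sizeof = 47, alignof = 1
56 − 47 = 9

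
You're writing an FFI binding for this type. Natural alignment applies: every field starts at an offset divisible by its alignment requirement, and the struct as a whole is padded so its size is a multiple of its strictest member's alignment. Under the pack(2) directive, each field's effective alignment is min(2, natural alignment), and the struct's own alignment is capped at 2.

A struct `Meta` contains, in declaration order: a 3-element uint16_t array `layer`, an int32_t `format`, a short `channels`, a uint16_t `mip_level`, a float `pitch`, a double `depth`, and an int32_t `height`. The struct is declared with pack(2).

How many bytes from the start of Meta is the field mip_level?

0..6  layer  (6B, 2-aligned)
6..10  format  (4B, 2-aligned)
10..12  channels  (2B, 2-aligned)
12..14  mip_level  (2B, 2-aligned)

12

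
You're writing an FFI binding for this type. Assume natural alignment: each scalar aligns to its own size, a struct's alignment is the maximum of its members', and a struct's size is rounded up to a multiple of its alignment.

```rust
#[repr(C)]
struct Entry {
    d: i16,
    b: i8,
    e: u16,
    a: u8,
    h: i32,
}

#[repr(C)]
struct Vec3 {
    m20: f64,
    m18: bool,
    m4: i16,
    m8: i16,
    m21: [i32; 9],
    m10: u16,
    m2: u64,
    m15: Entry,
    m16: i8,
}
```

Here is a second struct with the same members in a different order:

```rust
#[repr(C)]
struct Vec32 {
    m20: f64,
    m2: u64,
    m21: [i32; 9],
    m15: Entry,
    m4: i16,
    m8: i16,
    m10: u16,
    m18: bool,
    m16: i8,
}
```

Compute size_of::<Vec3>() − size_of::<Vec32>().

8

Entry: @0: d [2B, align 2] → 2; @2: b [1B, align 1] → 3; +1 pad (align 2); @4: e [2B, align 2] → 6; @6: a [1B, align 1] → 7; +1 pad (align 4); @8: h [4B, align 4] → 12; size 12, align 4
@0: m20 [8B, align 8] → 8
@8: m18 [1B, align 1] → 9
+1 pad (align 2)
@10: m4 [2B, align 2] → 12
@12: m8 [2B, align 2] → 14
+2 pad (align 4)
@16: m21 [36B, align 4] → 52
@52: m10 [2B, align 2] → 54
+2 pad (align 8)
@56: m2 [8B, align 8] → 64
@64: m15 [12B, align 4] → 76
@76: m16 [1B, align 1] → 77
+3 tail pad (align 8)
size 80, align 8
— Vec32 —
@0: m20 [8B, align 8] → 8
@8: m2 [8B, align 8] → 16
@16: m21 [36B, align 4] → 52
@52: m15 [12B, align 4] → 64
@64: m4 [2B, align 2] → 66
@66: m8 [2B, align 2] → 68
@68: m10 [2B, align 2] → 70
@70: m18 [1B, align 1] → 71
@71: m16 [1B, align 1] → 72
size 72, align 8
80 − 72 = 8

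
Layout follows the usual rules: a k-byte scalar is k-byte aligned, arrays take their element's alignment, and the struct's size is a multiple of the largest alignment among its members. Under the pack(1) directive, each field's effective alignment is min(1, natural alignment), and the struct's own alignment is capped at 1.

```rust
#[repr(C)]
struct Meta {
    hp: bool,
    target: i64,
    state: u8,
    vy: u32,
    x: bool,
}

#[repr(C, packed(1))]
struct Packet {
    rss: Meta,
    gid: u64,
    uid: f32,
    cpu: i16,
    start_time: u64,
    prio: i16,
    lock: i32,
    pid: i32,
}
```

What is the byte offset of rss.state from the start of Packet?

16

Meta: @0: hp [1B, align 1] → 1; +7 pad (align 8); @8: target [8B, align 8] → 16; @16: state [1B, align 1] → 17; +3 pad (align 4); @20: vy [4B, align 4] → 24; @24: x [1B, align 1] → 25; +7 tail pad (align 8); size 32, align 8
@0: rss [32B, align 1] → 32
within Meta: state at 16
0 + 16 = 16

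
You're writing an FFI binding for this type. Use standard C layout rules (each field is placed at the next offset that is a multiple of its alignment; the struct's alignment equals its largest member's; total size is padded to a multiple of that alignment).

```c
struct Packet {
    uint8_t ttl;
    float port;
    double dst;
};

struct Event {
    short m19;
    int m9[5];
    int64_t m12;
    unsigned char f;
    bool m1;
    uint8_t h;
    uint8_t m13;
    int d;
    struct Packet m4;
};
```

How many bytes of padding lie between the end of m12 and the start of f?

Packet: ttl at 0 (size 1, align 1) → ends 1; pad 3 to align 4 for port; port at 4 (size 4, align 4) → ends 8; dst at 8 (size 8, align 8) → ends 16; total 16 bytes, alignment 8
m19 at 0 (size 2, align 2) → ends 2
pad 2 to align 4 for m9
m9 at 4 (size 20, align 4) → ends 24
m12 at 24 (size 8, align 8) → ends 32
f at 32 (size 1, align 1) → ends 33

0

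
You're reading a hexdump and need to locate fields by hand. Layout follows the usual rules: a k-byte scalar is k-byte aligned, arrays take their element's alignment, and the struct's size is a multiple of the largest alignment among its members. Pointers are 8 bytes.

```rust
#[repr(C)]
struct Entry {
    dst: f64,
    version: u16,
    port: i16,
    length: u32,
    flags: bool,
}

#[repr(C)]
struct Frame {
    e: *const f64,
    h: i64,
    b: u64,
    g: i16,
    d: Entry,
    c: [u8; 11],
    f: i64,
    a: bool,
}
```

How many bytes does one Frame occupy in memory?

Entry: 0..8  dst  (8B, 8-aligned); 8..10  version  (2B, 2-aligned); 10..12  port  (2B, 2-aligned); 12..16  length  (4B, 4-aligned); 16..17  flags  (1B, 1-aligned); 17..24  -- tail padding (7B); sizeof = 24, alignof = 8
0..8  e  (8B, 8-aligned)
8..16  h  (8B, 8-aligned)
16..24  b  (8B, 8-aligned)
24..26  g  (2B, 2-aligned)
26..32  -- padding (6B)
32..56  d  (24B, 8-aligned)
56..67  c  (11B, 1-aligned)
67..72  -- padding (5B)
72..80  f  (8B, 8-aligned)
80..81  a  (1B, 1-aligned)
81..88  -- tail padding (7B)
sizeof = 88, alignof = 8

88 bytes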